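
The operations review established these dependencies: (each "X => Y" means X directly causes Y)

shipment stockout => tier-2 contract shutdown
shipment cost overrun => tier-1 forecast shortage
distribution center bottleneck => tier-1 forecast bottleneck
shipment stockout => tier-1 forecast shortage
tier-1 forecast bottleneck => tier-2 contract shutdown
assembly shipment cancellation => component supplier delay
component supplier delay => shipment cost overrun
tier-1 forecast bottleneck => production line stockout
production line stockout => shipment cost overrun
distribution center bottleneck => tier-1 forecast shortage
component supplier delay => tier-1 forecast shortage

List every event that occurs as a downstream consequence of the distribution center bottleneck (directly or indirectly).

Direct effects: the tier-1 forecast bottleneck, the tier-1 forecast shortage.
2 steps out: the tier-2 contract shutdown, the production line stockout.
3 steps out: the shipment cost overrun.
Not reachable from it: the shipment stockout, the assembly shipment cancellation, the component supplier delay.

the production line stockout, the shipment cost overrun, the tier-1 forecast bottleneck, the tier-1 forecast shortage, the tier-2 contract shutdown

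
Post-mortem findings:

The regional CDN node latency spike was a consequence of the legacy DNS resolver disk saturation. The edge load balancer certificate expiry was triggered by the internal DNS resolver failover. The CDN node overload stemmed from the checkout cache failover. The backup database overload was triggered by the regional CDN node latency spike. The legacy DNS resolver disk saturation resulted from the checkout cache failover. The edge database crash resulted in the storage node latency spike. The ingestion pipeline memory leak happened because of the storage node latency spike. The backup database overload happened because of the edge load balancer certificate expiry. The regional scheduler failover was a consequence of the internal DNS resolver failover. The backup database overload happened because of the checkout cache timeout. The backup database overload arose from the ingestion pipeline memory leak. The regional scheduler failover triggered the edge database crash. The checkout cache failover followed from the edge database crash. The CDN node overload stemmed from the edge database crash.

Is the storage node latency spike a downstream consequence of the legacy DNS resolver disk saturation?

The legacy DNS resolver disk saturation leads to the regional CDN node latency spike, the backup database overload; the storage node latency spike is not among them.

No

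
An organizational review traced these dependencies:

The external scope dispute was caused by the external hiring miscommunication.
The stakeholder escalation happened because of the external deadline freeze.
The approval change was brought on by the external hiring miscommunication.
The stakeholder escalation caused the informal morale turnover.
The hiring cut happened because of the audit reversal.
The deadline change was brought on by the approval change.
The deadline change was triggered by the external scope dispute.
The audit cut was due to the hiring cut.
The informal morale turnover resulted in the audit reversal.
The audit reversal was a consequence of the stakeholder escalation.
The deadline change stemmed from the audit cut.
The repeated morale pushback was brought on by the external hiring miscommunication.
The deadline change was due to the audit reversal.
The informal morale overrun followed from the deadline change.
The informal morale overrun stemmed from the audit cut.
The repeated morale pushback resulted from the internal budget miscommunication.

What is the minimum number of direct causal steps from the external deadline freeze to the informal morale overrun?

4

Shortest chain: the external deadline freeze → the stakeholder escalation → the audit reversal → the deadline change → the informal morale overrun.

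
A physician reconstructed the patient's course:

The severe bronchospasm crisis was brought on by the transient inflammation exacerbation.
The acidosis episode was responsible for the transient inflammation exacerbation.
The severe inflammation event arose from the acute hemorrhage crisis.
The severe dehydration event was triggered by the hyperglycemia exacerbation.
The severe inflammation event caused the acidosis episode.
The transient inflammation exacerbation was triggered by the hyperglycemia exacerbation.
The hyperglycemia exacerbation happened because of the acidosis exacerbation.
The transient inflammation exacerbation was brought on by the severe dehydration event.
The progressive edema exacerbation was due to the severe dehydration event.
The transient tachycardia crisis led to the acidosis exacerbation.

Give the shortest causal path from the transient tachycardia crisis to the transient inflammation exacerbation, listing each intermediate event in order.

the transient tachycardia crisis → the acidosis exacerbation → the hyperglycemia exacerbation → the transient inflammation exacerbation

the transient tachycardia crisis → the acidosis exacerbation
the acidosis exacerbation → the hyperglycemia exacerbation
the hyperglycemia exacerbation → the transient inflammation exacerbation
Length: 3 steps.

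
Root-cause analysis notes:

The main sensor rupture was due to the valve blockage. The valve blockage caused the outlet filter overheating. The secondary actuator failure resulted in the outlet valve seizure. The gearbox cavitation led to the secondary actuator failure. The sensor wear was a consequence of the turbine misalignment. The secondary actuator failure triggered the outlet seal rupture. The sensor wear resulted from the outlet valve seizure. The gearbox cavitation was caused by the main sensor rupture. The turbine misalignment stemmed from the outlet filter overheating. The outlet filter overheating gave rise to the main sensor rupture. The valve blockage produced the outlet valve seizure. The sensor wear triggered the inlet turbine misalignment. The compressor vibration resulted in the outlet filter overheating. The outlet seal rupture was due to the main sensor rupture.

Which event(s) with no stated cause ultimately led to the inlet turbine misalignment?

the compressor vibration, the valve blockage

Tracing upstream from the inlet turbine misalignment: the inlet turbine misalignment ← the sensor wear ← the outlet valve seizure ← the valve blockage.
A separate upstream branch: the inlet turbine misalignment ← the sensor wear ← the turbine misalignment ← the outlet filter overheating ← the compressor vibration.
Each of those chain origins has no stated cause.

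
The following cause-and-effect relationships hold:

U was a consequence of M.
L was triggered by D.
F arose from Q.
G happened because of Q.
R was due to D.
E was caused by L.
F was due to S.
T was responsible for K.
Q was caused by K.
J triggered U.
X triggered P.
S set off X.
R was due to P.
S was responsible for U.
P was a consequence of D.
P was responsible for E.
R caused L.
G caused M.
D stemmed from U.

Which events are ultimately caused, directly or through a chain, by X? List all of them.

E, L, P, R

Direct effects: P.
2 steps out: R, E.
3 steps out: L.
Not reachable from it: T, K, Q, G, M, J, S, U, F, D.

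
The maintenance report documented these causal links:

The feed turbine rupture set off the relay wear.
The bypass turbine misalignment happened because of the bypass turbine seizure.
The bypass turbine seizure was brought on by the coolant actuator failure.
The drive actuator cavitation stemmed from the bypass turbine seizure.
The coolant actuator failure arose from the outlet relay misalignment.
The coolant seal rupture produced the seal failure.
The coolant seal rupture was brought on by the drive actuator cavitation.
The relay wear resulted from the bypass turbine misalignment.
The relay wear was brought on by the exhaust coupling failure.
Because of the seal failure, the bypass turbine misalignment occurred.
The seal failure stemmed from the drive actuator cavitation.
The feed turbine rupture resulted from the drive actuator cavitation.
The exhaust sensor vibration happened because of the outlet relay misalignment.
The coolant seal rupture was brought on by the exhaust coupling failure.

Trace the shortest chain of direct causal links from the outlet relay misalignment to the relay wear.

the outlet relay misalignment → the coolant actuator failure
the coolant actuator failure → the bypass turbine seizure
the bypass turbine seizure → the bypass turbine misalignment
the bypass turbine misalignment → the relay wear
Length: 4 steps.

the outlet relay misalignment → the coolant actuator failure → the bypass turbine seizure → the bypass turbine misalignment → the relay wear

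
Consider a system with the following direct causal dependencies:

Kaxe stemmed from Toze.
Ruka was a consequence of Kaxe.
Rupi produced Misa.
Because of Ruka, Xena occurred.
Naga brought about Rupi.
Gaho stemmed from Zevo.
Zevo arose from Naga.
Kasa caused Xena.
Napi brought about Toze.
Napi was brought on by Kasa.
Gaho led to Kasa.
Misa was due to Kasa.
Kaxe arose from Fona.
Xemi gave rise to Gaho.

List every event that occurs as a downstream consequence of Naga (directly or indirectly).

Direct effects: Zevo, Rupi.
2 steps out: Gaho, Misa.
3 steps out: Kasa.
4 steps out: Napi, Xena.
5 steps out: Toze.
6 steps out: Kaxe.
7 steps out: Ruka.
Not reachable from it: Xemi, Fona.

Gaho, Kasa, Kaxe, Misa, Napi, Ruka, Rupi, Toze, Xena, Zevo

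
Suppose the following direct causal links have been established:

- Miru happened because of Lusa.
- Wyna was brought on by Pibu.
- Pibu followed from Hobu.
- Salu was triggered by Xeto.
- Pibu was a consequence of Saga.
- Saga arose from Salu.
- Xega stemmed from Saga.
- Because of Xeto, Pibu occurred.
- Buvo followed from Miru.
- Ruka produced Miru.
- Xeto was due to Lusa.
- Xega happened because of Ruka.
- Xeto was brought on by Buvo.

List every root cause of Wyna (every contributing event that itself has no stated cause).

Tracing upstream from Wyna: Wyna ← Pibu ← Xeto ← Lusa.
A separate upstream branch: Wyna ← Pibu ← Xeto ← Buvo ← Miru ← Ruka.
A separate upstream branch: Wyna ← Pibu ← Hobu.
Each of those chain origins has no stated cause.

Hobu, Lusa, Ruka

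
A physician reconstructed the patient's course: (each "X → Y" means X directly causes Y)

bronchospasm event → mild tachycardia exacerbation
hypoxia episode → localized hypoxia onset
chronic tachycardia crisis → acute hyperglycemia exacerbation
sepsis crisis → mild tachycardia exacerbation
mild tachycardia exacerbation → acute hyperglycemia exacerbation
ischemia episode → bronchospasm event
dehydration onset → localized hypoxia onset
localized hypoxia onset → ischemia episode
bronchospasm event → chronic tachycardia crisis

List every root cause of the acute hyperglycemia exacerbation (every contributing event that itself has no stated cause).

the dehydration onset, the hypoxia episode, the sepsis crisis

Tracing upstream from the acute hyperglycemia exacerbation: the acute hyperglycemia exacerbation ← the mild tachycardia exacerbation ← the bronchospasm event ← the ischemia episode ← the localized hypoxia onset ← the hypoxia episode.
A separate upstream branch: the acute hyperglycemia exacerbation ← the mild tachycardia exacerbation ← the bronchospasm event ← the ischemia episode ← the localized hypoxia onset ← the dehydration onset.
A separate upstream branch: the acute hyperglycemia exacerbation ← the mild tachycardia exacerbation ← the sepsis crisis.
Each of those chain origins has no stated cause.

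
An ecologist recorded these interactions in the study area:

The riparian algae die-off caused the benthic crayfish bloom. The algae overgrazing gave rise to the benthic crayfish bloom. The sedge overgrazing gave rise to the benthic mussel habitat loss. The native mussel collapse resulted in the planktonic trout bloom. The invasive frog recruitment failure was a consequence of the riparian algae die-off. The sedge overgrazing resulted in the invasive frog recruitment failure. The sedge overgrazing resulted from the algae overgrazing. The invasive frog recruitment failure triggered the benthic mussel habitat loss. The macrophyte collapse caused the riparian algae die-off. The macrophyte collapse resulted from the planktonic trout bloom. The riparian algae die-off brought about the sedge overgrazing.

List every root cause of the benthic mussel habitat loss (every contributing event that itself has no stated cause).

Tracing upstream from the benthic mussel habitat loss: the benthic mussel habitat loss ← the sedge overgrazing ← the riparian algae die-off ← the macrophyte collapse ← the planktonic trout bloom ← the native mussel collapse.
A separate upstream branch: the benthic mussel habitat loss ← the sedge overgrazing ← the algae overgrazing.
Each of those chain origins has no stated cause.

the algae overgrazing, the native mussel collapse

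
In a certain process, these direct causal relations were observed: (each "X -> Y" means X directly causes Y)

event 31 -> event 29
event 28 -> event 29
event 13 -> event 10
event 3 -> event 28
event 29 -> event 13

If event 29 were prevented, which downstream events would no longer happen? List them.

event 10, event 13

Downstream of event 29: event 13, event 10.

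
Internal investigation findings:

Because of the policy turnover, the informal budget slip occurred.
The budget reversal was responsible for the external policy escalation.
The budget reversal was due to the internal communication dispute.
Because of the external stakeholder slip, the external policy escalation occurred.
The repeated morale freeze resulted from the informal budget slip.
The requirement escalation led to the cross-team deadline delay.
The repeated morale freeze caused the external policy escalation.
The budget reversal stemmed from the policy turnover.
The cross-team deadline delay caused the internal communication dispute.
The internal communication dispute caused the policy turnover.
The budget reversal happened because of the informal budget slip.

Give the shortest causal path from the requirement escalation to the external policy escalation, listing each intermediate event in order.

the requirement escalation → the cross-team deadline delay
the cross-team deadline delay → the internal communication dispute
the internal communication dispute → the budget reversal
the budget reversal → the external policy escalation
Length: 4 steps.

the requirement escalation → the cross-team deadline delay → the internal communication dispute → the budget reversal → the external policy escalation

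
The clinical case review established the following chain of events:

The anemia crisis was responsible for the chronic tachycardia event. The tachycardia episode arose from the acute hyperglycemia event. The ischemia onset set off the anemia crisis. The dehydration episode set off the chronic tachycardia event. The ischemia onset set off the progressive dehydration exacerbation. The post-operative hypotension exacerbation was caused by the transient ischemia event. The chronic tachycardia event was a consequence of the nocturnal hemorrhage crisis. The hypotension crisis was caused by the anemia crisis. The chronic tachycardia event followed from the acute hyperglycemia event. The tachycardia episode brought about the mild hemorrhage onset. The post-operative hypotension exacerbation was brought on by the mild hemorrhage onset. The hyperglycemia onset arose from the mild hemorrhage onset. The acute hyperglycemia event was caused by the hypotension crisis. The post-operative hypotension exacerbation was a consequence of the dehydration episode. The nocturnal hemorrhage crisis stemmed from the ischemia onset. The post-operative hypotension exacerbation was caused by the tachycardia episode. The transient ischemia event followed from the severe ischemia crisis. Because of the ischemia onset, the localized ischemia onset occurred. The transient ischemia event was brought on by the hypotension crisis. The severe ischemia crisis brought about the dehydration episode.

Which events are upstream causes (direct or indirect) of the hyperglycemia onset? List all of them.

Immediate cause of the hyperglycemia onset: the mild hemorrhage onset.
Further upstream: the ischemia onset, the anemia crisis, the hypotension crisis, the acute hyperglycemia event, the tachycardia episode.

the acute hyperglycemia event, the anemia crisis, the hypotension crisis, the ischemia onset, the mild hemorrhage onset, the tachycardia episode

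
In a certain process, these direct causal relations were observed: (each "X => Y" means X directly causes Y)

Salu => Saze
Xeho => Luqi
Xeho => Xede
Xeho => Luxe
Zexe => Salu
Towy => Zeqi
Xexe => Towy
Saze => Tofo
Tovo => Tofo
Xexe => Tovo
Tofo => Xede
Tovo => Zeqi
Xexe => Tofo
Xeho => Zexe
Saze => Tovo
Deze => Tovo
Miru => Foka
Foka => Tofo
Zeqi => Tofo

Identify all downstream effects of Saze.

Tofo, Tovo, Xede, Zeqi

Direct effects: Tovo, Tofo.
2 steps out: Zeqi, Xede.
Not reachable from it: Xeho, Miru, Luxe, Deze, Foka, Zexe, Xexe, Luqi, Salu, Towy.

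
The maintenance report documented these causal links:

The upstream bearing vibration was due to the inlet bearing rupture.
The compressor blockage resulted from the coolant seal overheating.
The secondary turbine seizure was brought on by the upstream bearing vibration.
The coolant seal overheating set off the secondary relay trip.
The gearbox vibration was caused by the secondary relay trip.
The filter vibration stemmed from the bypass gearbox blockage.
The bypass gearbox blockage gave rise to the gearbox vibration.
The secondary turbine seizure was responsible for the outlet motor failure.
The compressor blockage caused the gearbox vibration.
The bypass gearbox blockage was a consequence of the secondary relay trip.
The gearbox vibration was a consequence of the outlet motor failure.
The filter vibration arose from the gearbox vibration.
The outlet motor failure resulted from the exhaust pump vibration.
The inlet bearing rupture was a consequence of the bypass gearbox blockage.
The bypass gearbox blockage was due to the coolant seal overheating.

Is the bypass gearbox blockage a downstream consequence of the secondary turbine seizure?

No

The secondary turbine seizure leads to the outlet motor failure, the gearbox vibration, the filter vibration; the bypass gearbox blockage is not among them.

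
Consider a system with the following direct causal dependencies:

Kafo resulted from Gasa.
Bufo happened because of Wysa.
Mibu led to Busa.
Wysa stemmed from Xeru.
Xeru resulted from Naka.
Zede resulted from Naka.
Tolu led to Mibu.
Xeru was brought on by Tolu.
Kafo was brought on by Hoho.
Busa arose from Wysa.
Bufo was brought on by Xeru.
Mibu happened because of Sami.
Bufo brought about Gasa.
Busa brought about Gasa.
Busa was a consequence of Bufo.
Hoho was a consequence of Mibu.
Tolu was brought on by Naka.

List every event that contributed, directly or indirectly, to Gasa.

Bufo, Busa, Mibu, Naka, Sami, Tolu, Wysa, Xeru

Immediate causes of Gasa: Bufo, Busa.
Further upstream: Naka, Tolu, Mibu, Xeru, Wysa, Sami.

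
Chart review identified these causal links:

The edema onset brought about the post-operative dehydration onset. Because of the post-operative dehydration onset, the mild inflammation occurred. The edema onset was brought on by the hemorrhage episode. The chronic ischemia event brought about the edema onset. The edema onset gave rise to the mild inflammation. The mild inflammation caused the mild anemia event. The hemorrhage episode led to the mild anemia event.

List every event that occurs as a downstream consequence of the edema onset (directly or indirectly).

the mild anemia event, the mild inflammation, the post-operative dehydration onset

Direct effects: the post-operative dehydration onset, the mild inflammation.
2 steps out: the mild anemia event.
Not reachable from it: the hemorrhage episode, the chronic ischemia event.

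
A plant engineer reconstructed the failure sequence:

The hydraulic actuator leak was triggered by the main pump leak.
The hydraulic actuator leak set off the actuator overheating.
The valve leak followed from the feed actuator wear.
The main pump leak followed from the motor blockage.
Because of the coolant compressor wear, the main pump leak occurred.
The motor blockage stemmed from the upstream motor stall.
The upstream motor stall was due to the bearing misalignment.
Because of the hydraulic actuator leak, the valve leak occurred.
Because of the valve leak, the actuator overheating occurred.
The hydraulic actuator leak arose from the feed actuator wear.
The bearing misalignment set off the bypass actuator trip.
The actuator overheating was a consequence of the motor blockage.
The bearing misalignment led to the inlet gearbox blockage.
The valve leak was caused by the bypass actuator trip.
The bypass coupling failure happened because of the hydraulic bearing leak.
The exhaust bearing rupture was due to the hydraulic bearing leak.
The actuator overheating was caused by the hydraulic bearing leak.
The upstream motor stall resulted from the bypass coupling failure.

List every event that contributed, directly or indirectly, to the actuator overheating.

the bearing misalignment, the bypass actuator trip, the bypass coupling failure, the coolant compressor wear, the feed actuator wear, the hydraulic actuator leak, the hydraulic bearing leak, the main pump leak, the motor blockage, the upstream motor stall, the valve leak

Immediate causes of the actuator overheating: the hydraulic bearing leak, the motor blockage, the hydraulic actuator leak, the valve leak.
Further upstream: the bearing misalignment, the bypass coupling failure, the upstream motor stall, the bypass actuator trip, the coolant compressor wear, the feed actuator wear, the main pump leak.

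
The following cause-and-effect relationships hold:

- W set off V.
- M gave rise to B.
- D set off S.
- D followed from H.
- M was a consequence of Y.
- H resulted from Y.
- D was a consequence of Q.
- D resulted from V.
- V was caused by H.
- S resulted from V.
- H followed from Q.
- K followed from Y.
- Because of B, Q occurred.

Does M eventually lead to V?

There is a causal chain: M → B → Q → H → V.

Yes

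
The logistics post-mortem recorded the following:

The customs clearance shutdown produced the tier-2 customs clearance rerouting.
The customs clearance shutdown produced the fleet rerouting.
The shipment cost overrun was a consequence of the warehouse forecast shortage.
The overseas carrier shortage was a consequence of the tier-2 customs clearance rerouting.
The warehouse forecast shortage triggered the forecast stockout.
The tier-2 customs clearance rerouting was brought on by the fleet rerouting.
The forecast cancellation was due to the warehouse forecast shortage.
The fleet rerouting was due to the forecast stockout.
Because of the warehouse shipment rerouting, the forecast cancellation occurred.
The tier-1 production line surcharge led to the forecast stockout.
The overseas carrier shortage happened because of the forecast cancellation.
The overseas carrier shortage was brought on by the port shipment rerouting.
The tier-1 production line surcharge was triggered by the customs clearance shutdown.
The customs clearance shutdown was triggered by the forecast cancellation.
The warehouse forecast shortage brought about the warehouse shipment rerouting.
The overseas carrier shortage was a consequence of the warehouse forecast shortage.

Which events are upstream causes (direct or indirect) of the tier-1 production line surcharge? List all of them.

the customs clearance shutdown, the forecast cancellation, the warehouse forecast shortage, the warehouse shipment rerouting

Immediate cause of the tier-1 production line surcharge: the customs clearance shutdown.
Further upstream: the warehouse forecast shortage, the warehouse shipment rerouting, the forecast cancellation.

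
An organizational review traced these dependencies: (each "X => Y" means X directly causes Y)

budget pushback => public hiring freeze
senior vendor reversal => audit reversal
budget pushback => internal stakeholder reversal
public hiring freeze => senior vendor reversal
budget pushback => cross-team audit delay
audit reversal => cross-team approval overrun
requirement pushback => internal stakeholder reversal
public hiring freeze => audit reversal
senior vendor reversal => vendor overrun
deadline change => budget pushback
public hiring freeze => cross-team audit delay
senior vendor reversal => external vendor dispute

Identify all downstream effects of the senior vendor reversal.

the audit reversal, the cross-team approval overrun, the external vendor dispute, the vendor overrun

Direct effects: the external vendor dispute, the audit reversal, the vendor overrun.
2 steps out: the cross-team approval overrun.
Not reachable from it: the deadline change, the budget pushback, the public hiring freeze, the internal stakeholder reversal, the cross-team audit delay, the requirement pushback.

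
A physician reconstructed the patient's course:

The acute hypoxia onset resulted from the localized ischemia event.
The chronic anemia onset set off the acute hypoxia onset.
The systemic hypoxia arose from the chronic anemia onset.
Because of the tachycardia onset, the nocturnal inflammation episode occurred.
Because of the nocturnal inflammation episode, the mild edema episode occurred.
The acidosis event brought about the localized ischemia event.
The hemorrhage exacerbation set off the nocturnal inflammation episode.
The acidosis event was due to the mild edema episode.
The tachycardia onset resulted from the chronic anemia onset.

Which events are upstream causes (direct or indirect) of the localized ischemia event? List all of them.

the acidosis event, the chronic anemia onset, the hemorrhage exacerbation, the mild edema episode, the nocturnal inflammation episode, the tachycardia onset

Immediate cause of the localized ischemia event: the acidosis event.
Further upstream: the chronic anemia onset, the tachycardia onset, the nocturnal inflammation episode, the mild edema episode, the hemorrhage exacerbation.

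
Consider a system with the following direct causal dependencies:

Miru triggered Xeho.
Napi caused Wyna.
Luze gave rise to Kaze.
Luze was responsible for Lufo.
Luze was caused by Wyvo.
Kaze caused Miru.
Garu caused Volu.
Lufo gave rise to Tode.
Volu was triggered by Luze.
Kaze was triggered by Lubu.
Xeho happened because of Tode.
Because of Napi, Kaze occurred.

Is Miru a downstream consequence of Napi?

There is a causal chain: Napi → Kaze → Miru.

Yes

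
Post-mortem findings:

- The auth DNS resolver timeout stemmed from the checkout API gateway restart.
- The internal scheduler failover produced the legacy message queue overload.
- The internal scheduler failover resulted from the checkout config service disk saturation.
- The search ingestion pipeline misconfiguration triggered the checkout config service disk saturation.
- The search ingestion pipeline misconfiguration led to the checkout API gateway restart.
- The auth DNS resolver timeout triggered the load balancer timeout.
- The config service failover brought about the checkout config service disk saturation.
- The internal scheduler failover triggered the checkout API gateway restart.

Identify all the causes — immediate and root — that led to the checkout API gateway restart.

the checkout config service disk saturation, the config service failover, the internal scheduler failover, the search ingestion pipeline misconfiguration

Immediate causes of the checkout API gateway restart: the search ingestion pipeline misconfiguration, the internal scheduler failover.
Further upstream: the checkout config service disk saturation, the config service failover.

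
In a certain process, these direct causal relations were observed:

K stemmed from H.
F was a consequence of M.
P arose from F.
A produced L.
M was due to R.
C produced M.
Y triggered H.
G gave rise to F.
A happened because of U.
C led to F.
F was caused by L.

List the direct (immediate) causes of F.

C, G, L, M

Upstream contributors include U, A, R, but only C, G, L, M feed directly into F.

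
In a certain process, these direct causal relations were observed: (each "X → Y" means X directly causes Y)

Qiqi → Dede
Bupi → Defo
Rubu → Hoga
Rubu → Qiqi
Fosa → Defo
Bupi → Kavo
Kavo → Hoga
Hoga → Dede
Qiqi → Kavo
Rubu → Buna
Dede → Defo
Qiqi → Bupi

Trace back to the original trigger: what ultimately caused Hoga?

Tracing upstream from Hoga: Hoga ← Rubu.
Rubu has no stated cause, so it is the root.

Rubu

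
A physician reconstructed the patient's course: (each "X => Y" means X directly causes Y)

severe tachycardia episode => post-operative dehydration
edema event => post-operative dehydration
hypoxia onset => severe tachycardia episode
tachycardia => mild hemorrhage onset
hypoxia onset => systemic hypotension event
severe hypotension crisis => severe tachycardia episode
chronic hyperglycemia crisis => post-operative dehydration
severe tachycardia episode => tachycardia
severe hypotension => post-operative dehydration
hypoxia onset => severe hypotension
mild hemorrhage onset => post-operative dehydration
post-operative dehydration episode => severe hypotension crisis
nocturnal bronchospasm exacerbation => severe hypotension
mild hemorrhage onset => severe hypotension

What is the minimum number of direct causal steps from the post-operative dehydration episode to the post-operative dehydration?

Shortest chain: the post-operative dehydration episode → the severe hypotension crisis → the severe tachycardia episode → the post-operative dehydration.

3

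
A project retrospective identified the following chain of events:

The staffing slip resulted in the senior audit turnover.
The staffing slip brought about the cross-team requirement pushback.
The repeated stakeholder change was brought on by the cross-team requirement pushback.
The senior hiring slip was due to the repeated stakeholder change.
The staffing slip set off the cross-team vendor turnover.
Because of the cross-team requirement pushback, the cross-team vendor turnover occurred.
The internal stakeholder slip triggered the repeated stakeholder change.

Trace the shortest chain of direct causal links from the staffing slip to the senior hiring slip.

the staffing slip → the cross-team requirement pushback → the repeated stakeholder change → the senior hiring slip

the staffing slip → the cross-team requirement pushback
the cross-team requirement pushback → the repeated stakeholder change
the repeated stakeholder change → the senior hiring slip
Length: 3 steps.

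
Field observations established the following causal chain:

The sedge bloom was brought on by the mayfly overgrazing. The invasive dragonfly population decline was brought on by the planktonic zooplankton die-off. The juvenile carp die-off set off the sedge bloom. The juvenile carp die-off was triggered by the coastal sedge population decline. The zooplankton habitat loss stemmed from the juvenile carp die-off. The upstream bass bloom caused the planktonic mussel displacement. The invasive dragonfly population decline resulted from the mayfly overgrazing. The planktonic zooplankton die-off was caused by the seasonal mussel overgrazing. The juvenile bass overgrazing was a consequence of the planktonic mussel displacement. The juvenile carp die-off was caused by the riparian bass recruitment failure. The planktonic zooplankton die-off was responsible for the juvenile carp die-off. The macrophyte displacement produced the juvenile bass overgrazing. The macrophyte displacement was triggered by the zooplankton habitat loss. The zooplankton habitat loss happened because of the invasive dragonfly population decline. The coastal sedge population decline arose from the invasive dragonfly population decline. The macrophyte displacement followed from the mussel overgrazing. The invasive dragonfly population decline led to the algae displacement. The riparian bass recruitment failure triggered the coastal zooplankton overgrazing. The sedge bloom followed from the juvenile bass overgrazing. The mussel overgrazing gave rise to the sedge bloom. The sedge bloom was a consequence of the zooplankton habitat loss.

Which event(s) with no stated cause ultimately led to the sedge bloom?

Tracing upstream from the sedge bloom: the sedge bloom ← the juvenile carp die-off ← the planktonic zooplankton die-off ← the seasonal mussel overgrazing.
A separate upstream branch: the sedge bloom ← the mayfly overgrazing.
A separate upstream branch: the sedge bloom ← the juvenile carp die-off ← the riparian bass recruitment failure.
A separate upstream branch: the sedge bloom ← the juvenile bass overgrazing ← the planktonic mussel displacement ← the upstream bass bloom.
A separate upstream branch: the sedge bloom ← the mussel overgrazing.
Each of those chain origins has no stated cause.

the mayfly overgrazing, the mussel overgrazing, the riparian bass recruitment failure, the seasonal mussel overgrazing, the upstream bass bloom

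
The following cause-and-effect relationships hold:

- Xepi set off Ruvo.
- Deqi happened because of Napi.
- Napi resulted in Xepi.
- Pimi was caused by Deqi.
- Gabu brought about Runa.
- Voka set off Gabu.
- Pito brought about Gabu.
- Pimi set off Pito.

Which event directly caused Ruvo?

Xepi

Upstream contributors include Napi, but only Xepi feeds directly into Ruvo.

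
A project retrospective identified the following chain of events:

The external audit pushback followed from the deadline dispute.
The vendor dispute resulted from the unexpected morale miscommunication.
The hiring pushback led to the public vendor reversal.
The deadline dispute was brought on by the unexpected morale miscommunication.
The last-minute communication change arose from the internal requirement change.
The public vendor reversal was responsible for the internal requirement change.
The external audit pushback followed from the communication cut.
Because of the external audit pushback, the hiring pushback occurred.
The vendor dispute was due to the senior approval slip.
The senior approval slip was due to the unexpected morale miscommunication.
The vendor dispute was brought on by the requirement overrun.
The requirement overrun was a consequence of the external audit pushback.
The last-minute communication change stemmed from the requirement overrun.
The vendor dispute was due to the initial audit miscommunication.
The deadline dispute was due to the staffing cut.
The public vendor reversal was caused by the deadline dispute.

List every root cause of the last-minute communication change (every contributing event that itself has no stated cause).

the communication cut, the staffing cut, the unexpected morale miscommunication

Tracing upstream from the last-minute communication change: the last-minute communication change ← the requirement overrun ← the external audit pushback ← the deadline dispute ← the unexpected morale miscommunication.
A separate upstream branch: the last-minute communication change ← the requirement overrun ← the external audit pushback ← the deadline dispute ← the staffing cut.
A separate upstream branch: the last-minute communication change ← the requirement overrun ← the external audit pushback ← the communication cut.
Each of those chain origins has no stated cause.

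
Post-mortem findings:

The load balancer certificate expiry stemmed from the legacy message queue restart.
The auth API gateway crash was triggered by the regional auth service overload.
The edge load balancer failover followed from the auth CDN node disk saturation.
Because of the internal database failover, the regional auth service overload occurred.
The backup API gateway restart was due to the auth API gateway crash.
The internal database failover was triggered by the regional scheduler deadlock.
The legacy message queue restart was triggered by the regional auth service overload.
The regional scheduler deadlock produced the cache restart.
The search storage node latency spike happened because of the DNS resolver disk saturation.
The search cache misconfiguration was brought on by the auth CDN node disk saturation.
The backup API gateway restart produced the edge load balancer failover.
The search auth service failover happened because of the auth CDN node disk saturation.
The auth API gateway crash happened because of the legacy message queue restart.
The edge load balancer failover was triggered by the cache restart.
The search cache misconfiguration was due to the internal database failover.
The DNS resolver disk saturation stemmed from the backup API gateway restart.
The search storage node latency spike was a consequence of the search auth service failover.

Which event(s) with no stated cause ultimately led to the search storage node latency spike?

the auth CDN node disk saturation, the regional scheduler deadlock

Tracing upstream from the search storage node latency spike: the search storage node latency spike ← the DNS resolver disk saturation ← the backup API gateway restart ← the auth API gateway crash ← the regional auth service overload ← the internal database failover ← the regional scheduler deadlock.
A separate upstream branch: the search storage node latency spike ← the search auth service failover ← the auth CDN node disk saturation.
Each of those chain origins has no stated cause.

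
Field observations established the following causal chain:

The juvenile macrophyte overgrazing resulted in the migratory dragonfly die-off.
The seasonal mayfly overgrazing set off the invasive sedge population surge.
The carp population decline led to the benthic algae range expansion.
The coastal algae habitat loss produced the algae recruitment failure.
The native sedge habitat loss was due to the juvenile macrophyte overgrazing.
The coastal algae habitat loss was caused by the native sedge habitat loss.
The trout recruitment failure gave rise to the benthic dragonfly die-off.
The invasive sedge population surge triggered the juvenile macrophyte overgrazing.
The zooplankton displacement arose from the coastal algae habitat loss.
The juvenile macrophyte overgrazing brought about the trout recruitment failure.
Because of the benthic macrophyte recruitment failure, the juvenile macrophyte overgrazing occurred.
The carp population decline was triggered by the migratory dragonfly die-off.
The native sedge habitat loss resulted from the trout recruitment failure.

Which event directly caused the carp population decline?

Upstream contributors include the seasonal mayfly overgrazing, the invasive sedge population surge, the juvenile macrophyte overgrazing, the benthic macrophyte recruitment failure, but only the migratory dragonfly die-off feeds directly into the carp population decline.

the migratory dragonfly die-off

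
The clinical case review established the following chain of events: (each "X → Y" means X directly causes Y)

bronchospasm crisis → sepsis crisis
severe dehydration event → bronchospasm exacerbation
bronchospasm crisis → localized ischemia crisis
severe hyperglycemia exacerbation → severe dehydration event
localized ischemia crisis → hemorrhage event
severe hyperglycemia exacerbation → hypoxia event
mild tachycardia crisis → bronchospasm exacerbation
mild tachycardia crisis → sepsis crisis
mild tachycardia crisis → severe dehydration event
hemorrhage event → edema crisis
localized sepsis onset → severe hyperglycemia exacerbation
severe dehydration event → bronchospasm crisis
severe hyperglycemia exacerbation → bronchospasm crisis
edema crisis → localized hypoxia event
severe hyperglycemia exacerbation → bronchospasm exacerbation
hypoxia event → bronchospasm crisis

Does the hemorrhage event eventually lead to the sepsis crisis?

The hemorrhage event leads to the edema crisis, the localized hypoxia event; the sepsis crisis is not among them.

No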